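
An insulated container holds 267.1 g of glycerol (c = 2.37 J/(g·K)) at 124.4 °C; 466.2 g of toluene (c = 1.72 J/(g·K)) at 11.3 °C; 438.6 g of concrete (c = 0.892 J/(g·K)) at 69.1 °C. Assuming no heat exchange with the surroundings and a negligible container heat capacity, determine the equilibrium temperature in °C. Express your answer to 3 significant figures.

Σ mᵢcᵢ(T − Tᵢ) = 0  ⇒  T = Σ mᵢcᵢTᵢ / Σ mᵢcᵢ
Σ mᵢcᵢ = 267.1×2.37 + 466.2×1.72 + 438.6×0.892 = 1826.1222
Σ mᵢcᵢTᵢ = 633.027×124.4 + 801.864×11.3 + 391.2312×69.1 = 114840
T = 114840 / 1826.1222 = 62.89 °C

T_f = 62.9 °C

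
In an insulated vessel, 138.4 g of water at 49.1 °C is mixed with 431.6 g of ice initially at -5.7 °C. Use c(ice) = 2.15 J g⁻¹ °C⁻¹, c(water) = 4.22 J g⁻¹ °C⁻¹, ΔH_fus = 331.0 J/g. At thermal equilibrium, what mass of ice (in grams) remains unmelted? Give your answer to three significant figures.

Heat to warm all ice to 0 °C: 431.6×2.15×5.7 = 5289.3 J
Heat released by water cooling to 0 °C: 138.4×4.22×49.1 = 28677 J
28677 J < 5289.3 + 431.6×331.0 = 148148.9 J, so not all ice melts; final T = 0 °C.
Heat left for melting: 28677 − 5289.3 = 23387.7 J
Mass melted = 23387.7 / 331.0 = 70.66 g
Ice remaining = 431.6 − 70.66 = 360.94 g

m_ice remaining = 361 g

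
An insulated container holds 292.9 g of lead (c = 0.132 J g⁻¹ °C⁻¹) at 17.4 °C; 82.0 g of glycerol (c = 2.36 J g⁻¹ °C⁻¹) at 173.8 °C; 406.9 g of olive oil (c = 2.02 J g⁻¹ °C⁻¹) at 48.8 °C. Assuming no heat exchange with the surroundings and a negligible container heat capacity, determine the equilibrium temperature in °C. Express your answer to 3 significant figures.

T_f = 70.6 °C

Σ mᵢcᵢ(T − Tᵢ) = 0  ⇒  T = Σ mᵢcᵢTᵢ / Σ mᵢcᵢ
Σ mᵢcᵢ = 292.9×0.132 + 82.0×2.36 + 406.9×2.02 = 1054.1208
Σ mᵢcᵢTᵢ = 38.6628×17.4 + 193.52×173.8 + 821.938×48.8 = 74417
T = 74417 / 1054.1208 = 70.60 °C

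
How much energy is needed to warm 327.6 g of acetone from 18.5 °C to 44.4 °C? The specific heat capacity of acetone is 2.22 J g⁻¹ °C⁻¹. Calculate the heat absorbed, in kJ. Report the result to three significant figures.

q = m c ΔT = 327.6 × 2.22 × (44.4 − 18.5)
q = 327.6 × 2.22 × 25.9 = 18840 J = 18.8 kJ

q = 18.8 kJ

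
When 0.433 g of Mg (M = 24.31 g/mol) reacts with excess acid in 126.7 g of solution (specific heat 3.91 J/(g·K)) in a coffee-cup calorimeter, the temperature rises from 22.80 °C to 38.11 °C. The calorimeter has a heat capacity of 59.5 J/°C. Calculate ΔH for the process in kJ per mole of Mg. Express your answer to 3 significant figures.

ΔH = -477 kJ/mol

|ΔT| = |38.11 − 22.80| = 15.31 °C
|q_surr| = (126.7 × 3.91 + 59.5) × 15.31 = 554.897 × 15.31 = 8495 J
n(Mg) = 0.433 / 24.31 = 0.01781 mol
Temperature rose, so q_rxn = −|q_surr| = -8.495 kJ
ΔH = q_rxn / n = -477.0 kJ/mol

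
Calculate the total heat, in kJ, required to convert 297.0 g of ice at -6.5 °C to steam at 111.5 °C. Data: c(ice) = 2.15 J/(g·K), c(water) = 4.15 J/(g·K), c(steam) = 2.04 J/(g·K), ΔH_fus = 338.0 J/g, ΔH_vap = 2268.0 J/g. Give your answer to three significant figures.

q = 908 kJ

q1 (heat ice -6.5→0.0 °C): 297.0 × 2.15 × 6.5 = 4151 J
q2 (melt at 0 °C): 297.0 × 338.0 = 100386 J
q3 (heat water 0.0→100.0 °C): 297.0 × 4.15 × 100.0 = 123255 J
q4 (vaporize at 100 °C): 297.0 × 2268.0 = 673596 J
q5 (heat steam 100.0→111.5 °C): 297.0 × 2.04 × 11.5 = 6968 J
Total: 4151 + 100386 + 123255 + 673596 + 6968 = 908356 J = 908 kJ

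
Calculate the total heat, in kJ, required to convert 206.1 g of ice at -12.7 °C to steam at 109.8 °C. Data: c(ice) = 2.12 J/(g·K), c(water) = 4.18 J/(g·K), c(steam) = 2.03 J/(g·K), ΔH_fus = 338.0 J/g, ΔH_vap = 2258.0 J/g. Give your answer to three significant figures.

q = 631 kJ

q1 (heat ice -12.7→0.0 °C): 206.1 × 2.12 × 12.7 = 5549 J
q2 (melt at 0 °C): 206.1 × 338.0 = 69662 J
q3 (heat water 0.0→100.0 °C): 206.1 × 4.18 × 100.0 = 86150 J
q4 (vaporize at 100 °C): 206.1 × 2258.0 = 465374 J
q5 (heat steam 100.0→109.8 °C): 206.1 × 2.03 × 9.8 = 4100 J
Total: 5549 + 69662 + 86150 + 465374 + 4100 = 630835 J = 631 kJ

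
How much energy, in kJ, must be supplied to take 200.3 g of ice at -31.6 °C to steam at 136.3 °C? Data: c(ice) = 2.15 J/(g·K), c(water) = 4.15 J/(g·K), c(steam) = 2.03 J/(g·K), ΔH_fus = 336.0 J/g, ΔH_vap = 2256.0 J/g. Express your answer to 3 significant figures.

q1 (heat ice -31.6→0.0 °C): 200.3 × 2.15 × 31.6 = 13608 J
q2 (melt at 0 °C): 200.3 × 336.0 = 67301 J
q3 (heat water 0.0→100.0 °C): 200.3 × 4.15 × 100.0 = 83125 J
q4 (vaporize at 100 °C): 200.3 × 2256.0 = 451877 J
q5 (heat steam 100.0→136.3 °C): 200.3 × 2.03 × 36.3 = 14760 J
Total: 13608 + 67301 + 83125 + 451877 + 14760 = 630671 J = 631 kJ

q = 631 kJ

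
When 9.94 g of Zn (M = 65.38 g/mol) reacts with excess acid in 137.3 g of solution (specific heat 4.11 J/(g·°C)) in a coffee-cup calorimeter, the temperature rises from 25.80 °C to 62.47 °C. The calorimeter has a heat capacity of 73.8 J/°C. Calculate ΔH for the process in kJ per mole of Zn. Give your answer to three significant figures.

ΔH = -154 kJ/mol

|ΔT| = |62.47 − 25.80| = 36.67 °C
|q_surr| = (137.3 × 4.11 + 73.8) × 36.67 = 638.103 × 36.67 = 23400 J
n(Zn) = 9.94 / 65.38 = 0.1520 mol
Temperature rose, so q_rxn = −|q_surr| = -23.40 kJ
ΔH = q_rxn / n = -153.9 kJ/mol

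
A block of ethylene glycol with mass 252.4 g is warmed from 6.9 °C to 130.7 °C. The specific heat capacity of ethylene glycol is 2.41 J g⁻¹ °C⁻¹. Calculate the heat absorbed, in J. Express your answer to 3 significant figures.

q = m c ΔT = 252.4 × 2.41 × (130.7 − 6.9)
q = 252.4 × 2.41 × 123.8 = 75310 J

q = 75300 J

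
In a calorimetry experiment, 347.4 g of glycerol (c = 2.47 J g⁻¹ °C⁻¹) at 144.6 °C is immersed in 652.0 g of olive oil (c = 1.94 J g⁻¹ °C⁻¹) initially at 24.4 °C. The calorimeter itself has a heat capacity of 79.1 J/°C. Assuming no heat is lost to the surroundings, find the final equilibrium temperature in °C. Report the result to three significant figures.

T_f = 71.2 °C

Heat lost by glycerol = heat gained by olive oil + calorimeter.
(347.4)(2.47)(144.6 − T) = [(652.0)(1.94) + 79.1](T − 24.4)
858.078 (144.6 − T) = 1343.98 (T − 24.4)
124080 − 858.078 T = 1343.98 T − 32793
156873 = 2202.058 T
T = 71.24 °C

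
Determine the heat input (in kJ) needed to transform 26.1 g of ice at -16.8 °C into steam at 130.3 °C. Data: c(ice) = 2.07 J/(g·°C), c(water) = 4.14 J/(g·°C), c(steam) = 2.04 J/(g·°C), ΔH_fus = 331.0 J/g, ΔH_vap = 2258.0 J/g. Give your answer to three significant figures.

q1 (heat ice -16.8→0.0 °C): 26.1 × 2.07 × 16.8 = 908 J
q2 (melt at 0 °C): 26.1 × 331.0 = 8639 J
q3 (heat water 0.0→100.0 °C): 26.1 × 4.14 × 100.0 = 10805 J
q4 (vaporize at 100 °C): 26.1 × 2258.0 = 58934 J
q5 (heat steam 100.0→130.3 °C): 26.1 × 2.04 × 30.3 = 1613 J
Total: 908 + 8639 + 10805 + 58934 + 1613 = 80899 J = 80.9 kJ

q = 80.9 kJ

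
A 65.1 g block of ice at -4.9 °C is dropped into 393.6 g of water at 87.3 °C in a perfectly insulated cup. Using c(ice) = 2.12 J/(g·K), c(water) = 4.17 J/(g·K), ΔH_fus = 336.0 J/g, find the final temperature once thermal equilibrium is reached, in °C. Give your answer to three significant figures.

T_f = 63.1 °C

Heat to bring ice to 0 °C and melt it: q₁ = 65.1×2.12×4.9 + 65.1×336.0 = 22550 J
Heat the water can supply cooling to 0 °C: 393.6×4.17×87.3 = 143287 J > q₁, so all ice melts.
Energy balance: 393.6×4.17×(87.3 − T) = 22550 + 65.1×4.17×(T − 0)
1641.312(87.3 − T) = 22550 + 271.467 T
143287 − 22550 = 1912.779 T
T = 120737 / 1912.779 = 63.12 °C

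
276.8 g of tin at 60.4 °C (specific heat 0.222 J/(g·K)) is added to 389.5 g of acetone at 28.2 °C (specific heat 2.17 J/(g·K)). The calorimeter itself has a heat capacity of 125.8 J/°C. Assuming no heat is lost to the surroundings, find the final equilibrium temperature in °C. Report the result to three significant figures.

T_f = 30.1 °C

Heat lost by tin = heat gained by acetone + calorimeter.
(276.8)(0.222)(60.4 − T) = [(389.5)(2.17) + 125.8](T − 28.2)
61.4496 (60.4 − T) = 971.015 (T − 28.2)
3711.6 − 61.4496 T = 971.015 T − 27383
31094.6 = 1032.4646 T
T = 30.12 °C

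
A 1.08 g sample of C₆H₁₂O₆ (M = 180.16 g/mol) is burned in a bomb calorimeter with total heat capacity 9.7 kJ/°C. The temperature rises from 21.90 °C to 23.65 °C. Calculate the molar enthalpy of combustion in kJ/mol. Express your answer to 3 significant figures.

ΔT = 23.65 − 21.90 = 1.75 °C
q_cal = C_cal × ΔT = 9.7 × 1.75 = 16.975 kJ
n = 1.08 / 180.16 = 0.005995 mol
q_rxn = −q_cal = -16.975 kJ
ΔH = -16.975 / 0.005995 = -2832 kJ/mol

ΔH = -2830 kJ/mol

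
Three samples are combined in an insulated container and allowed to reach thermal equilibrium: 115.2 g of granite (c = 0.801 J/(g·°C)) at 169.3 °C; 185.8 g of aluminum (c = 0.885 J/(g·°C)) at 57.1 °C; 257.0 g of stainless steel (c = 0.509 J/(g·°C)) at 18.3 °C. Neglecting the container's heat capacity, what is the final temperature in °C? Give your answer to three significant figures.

T_f = 70.7 °C

Σ mᵢcᵢ(T − Tᵢ) = 0  ⇒  T = Σ mᵢcᵢTᵢ / Σ mᵢcᵢ
Σ mᵢcᵢ = 115.2×0.801 + 185.8×0.885 + 257.0×0.509 = 387.5212
Σ mᵢcᵢTᵢ = 92.2752×169.3 + 164.433×57.1 + 130.813×18.3 = 27405
T = 27405 / 387.5212 = 70.72 °C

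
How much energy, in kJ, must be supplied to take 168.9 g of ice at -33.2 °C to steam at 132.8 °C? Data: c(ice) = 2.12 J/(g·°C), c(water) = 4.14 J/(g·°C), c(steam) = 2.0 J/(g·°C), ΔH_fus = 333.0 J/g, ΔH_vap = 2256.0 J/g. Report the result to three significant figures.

q = 530 kJ

q1 (heat ice -33.2→0.0 °C): 168.9 × 2.12 × 33.2 = 11888 J
q2 (melt at 0 °C): 168.9 × 333.0 = 56244 J
q3 (heat water 0.0→100.0 °C): 168.9 × 4.14 × 100.0 = 69925 J
q4 (vaporize at 100 °C): 168.9 × 2256.0 = 381038 J
q5 (heat steam 100.0→132.8 °C): 168.9 × 2.0 × 32.8 = 11080 J
Total: 11888 + 56244 + 69925 + 381038 + 11080 = 530175 J = 530 kJ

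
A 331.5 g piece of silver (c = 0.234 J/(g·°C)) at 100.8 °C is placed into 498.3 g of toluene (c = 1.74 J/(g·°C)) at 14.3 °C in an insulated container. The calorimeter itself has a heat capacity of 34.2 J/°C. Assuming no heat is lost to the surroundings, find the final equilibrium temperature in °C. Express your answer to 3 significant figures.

T_f = 21.2 °C

Heat lost by silver = heat gained by toluene + calorimeter.
(331.5)(0.234)(100.8 − T) = [(498.3)(1.74) + 34.2](T − 14.3)
77.571 (100.8 − T) = 901.242 (T − 14.3)
7819.2 − 77.571 T = 901.242 T − 12888
20707.2 = 978.813 T
T = 21.16 °C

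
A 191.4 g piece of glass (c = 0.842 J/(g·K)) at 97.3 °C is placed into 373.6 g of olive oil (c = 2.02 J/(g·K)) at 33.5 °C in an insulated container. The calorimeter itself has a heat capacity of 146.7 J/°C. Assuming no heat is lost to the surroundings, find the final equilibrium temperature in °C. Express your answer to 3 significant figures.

Heat lost by glass = heat gained by olive oil + calorimeter.
(191.4)(0.842)(97.3 − T) = [(373.6)(2.02) + 146.7](T − 33.5)
161.1588 (97.3 − T) = 901.372 (T − 33.5)
15681 − 161.1588 T = 901.372 T − 30196
45877 = 1062.5308 T
T = 43.18 °C

T_f = 43.2 °C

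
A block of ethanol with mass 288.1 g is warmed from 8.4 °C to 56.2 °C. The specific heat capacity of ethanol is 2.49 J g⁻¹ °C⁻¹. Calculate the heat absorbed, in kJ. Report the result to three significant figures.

q = m c ΔT = 288.1 × 2.49 × (56.2 − 8.4)
q = 288.1 × 2.49 × 47.8 = 34290 J = 34.3 kJ

q = 34.3 kJ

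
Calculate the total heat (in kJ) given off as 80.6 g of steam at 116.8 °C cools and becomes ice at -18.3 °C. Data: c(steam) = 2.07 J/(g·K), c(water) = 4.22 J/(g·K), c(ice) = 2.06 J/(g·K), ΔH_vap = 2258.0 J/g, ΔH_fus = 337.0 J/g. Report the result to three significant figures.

q = 249 kJ

q1 (cool steam 116.8→100 °C): 80.6 × 2.07 × 16.8 = 2803 J
q2 (condense at 100 °C): 80.6 × 2258.0 = 181995 J
q3 (cool water 100→0 °C): 80.6 × 4.22 × 100.0 = 34013 J
q4 (freeze at 0 °C): 80.6 × 337.0 = 27162 J
q5 (cool ice 0→-18.3 °C): 80.6 × 2.06 × 18.3 = 3038 J
Total: 2803 + 181995 + 34013 + 27162 + 3038 = 249011 J = 249 kJ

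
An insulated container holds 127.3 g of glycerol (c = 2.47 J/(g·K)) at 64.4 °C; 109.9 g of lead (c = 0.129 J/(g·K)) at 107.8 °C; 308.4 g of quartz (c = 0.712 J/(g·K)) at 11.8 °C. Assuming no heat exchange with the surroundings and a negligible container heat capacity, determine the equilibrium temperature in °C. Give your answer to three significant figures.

T_f = 44.5 °C

Σ mᵢcᵢ(T − Tᵢ) = 0  ⇒  T = Σ mᵢcᵢTᵢ / Σ mᵢcᵢ
Σ mᵢcᵢ = 127.3×2.47 + 109.9×0.129 + 308.4×0.712 = 548.1889
Σ mᵢcᵢTᵢ = 314.431×64.4 + 14.1771×107.8 + 219.5808×11.8 = 24369
T = 24369 / 548.1889 = 44.45 °C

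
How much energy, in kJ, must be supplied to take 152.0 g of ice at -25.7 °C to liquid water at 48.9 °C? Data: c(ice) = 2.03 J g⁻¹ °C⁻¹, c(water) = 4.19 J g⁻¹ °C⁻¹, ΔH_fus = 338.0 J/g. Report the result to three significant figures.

q = 90.4 kJ

q1 (heat ice -25.7→0.0 °C): 152.0 × 2.03 × 25.7 = 7930 J
q2 (melt at 0 °C): 152.0 × 338.0 = 51376 J
q3 (heat water 0.0→48.9 °C): 152.0 × 4.19 × 48.9 = 31143 J
Total: 7930 + 51376 + 31143 = 90449 J = 90.4 kJ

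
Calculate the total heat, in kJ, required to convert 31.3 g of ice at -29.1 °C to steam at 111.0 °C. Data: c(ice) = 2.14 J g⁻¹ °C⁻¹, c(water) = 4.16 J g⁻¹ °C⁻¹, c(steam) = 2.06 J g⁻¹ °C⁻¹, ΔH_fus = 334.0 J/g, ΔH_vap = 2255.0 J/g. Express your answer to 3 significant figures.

q1 (heat ice -29.1→0.0 °C): 31.3 × 2.14 × 29.1 = 1949 J
q2 (melt at 0 °C): 31.3 × 334.0 = 10454 J
q3 (heat water 0.0→100.0 °C): 31.3 × 4.16 × 100.0 = 13021 J
q4 (vaporize at 100 °C): 31.3 × 2255.0 = 70582 J
q5 (heat steam 100.0→111.0 °C): 31.3 × 2.06 × 11.0 = 709 J
Total: 1949 + 10454 + 13021 + 70582 + 709 = 96715 J = 96.7 kJ

q = 96.7 kJ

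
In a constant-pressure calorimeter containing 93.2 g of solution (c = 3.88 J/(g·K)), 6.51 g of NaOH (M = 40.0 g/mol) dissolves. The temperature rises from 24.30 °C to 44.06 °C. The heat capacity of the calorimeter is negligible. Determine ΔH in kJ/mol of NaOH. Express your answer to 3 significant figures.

ΔH = -43.9 kJ/mol

|ΔT| = |44.06 − 24.30| = 19.76 °C
|q_surr| = (93.2 × 3.88) × 19.76 = 361.616 × 19.76 = 7146 J
n(NaOH) = 6.51 / 40.0 = 0.1628 mol
Temperature rose, so q_rxn = −|q_surr| = -7.146 kJ
ΔH = q_rxn / n = -43.89 kJ/mol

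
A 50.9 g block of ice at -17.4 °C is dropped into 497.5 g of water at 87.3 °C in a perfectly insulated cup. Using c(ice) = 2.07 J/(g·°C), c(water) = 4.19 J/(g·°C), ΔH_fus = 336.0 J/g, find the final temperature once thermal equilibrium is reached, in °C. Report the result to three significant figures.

Heat to bring ice to 0 °C and melt it: q₁ = 50.9×2.07×17.4 + 50.9×336.0 = 18936 J
Heat the water can supply cooling to 0 °C: 497.5×4.19×87.3 = 181979 J > q₁, so all ice melts.
Energy balance: 497.5×4.19×(87.3 − T) = 18936 + 50.9×4.19×(T − 0)
2084.525(87.3 − T) = 18936 + 213.271 T
181979 − 18936 = 2297.796 T
T = 163043 / 2297.796 = 70.96 °C

T_f = 71.0 °C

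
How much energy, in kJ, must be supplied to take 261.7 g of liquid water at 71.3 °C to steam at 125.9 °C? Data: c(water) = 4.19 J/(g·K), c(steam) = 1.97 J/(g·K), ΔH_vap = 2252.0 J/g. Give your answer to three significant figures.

q = 634 kJ

q1 (heat water 71.3→100.0 °C): 261.7 × 4.19 × 28.7 = 31470 J
q2 (vaporize at 100 °C): 261.7 × 2252.0 = 589348 J
q3 (heat steam 100.0→125.9 °C): 261.7 × 1.97 × 25.9 = 13353 J
Total: 31470 + 589348 + 13353 = 634171 J = 634 kJ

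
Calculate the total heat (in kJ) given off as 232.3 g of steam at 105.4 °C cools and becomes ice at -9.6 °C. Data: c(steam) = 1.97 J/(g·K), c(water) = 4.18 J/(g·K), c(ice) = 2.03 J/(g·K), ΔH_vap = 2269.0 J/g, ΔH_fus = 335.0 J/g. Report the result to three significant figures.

q1 (cool steam 105.4→100 °C): 232.3 × 1.97 × 5.4 = 2471 J
q2 (condense at 100 °C): 232.3 × 2269.0 = 527089 J
q3 (cool water 100→0 °C): 232.3 × 4.18 × 100.0 = 97101 J
q4 (freeze at 0 °C): 232.3 × 335.0 = 77821 J
q5 (cool ice 0→-9.6 °C): 232.3 × 2.03 × 9.6 = 4527 J
Total: 2471 + 527089 + 97101 + 77821 + 4527 = 709009 J = 709 kJ

q = 709 kJ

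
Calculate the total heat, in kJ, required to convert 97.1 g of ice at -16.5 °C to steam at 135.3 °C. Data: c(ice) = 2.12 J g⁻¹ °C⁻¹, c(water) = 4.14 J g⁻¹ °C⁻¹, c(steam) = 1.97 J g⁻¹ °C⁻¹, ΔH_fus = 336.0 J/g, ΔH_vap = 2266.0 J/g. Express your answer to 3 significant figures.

q = 303 kJ

q1 (heat ice -16.5→0.0 °C): 97.1 × 2.12 × 16.5 = 3397 J
q2 (melt at 0 °C): 97.1 × 336.0 = 32626 J
q3 (heat water 0.0→100.0 °C): 97.1 × 4.14 × 100.0 = 40199 J
q4 (vaporize at 100 °C): 97.1 × 2266.0 = 220029 J
q5 (heat steam 100.0→135.3 °C): 97.1 × 1.97 × 35.3 = 6752 J
Total: 3397 + 32626 + 40199 + 220029 + 6752 = 303003 J = 303 kJ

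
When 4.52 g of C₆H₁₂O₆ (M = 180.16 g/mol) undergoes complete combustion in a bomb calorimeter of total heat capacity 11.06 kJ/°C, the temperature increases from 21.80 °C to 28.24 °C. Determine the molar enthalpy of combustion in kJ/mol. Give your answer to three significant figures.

ΔH = -2840 kJ/mol

ΔT = 28.24 − 21.80 = 6.44 °C
q_cal = C_cal × ΔT = 11.06 × 6.44 = 71.2264 kJ
n = 4.52 / 180.16 = 0.02509 mol
q_rxn = −q_cal = -71.2264 kJ
ΔH = -71.2264 / 0.02509 = -2839 kJ/mol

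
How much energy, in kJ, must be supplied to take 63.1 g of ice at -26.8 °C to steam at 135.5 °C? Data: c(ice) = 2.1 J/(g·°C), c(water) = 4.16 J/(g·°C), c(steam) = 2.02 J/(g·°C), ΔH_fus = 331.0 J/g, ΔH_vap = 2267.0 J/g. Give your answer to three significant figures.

q1 (heat ice -26.8→0.0 °C): 63.1 × 2.1 × 26.8 = 3551 J
q2 (melt at 0 °C): 63.1 × 331.0 = 20886 J
q3 (heat water 0.0→100.0 °C): 63.1 × 4.16 × 100.0 = 26250 J
q4 (vaporize at 100 °C): 63.1 × 2267.0 = 143048 J
q5 (heat steam 100.0→135.5 °C): 63.1 × 2.02 × 35.5 = 4525 J
Total: 3551 + 20886 + 26250 + 143048 + 4525 = 198260 J = 198 kJ

q = 198 kJ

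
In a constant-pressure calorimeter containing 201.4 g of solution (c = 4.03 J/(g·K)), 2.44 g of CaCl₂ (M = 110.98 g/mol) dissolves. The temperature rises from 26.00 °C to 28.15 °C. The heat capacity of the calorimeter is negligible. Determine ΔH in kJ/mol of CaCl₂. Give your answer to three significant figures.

ΔH = -79.4 kJ/mol

|ΔT| = |28.15 − 26.00| = 2.15 °C
|q_surr| = (201.4 × 4.03) × 2.15 = 811.642 × 2.15 = 1745 J
n(CaCl₂) = 2.44 / 110.98 = 0.02199 mol
Temperature rose, so q_rxn = −|q_surr| = -1.745 kJ
ΔH = q_rxn / n = -79.35 kJ/mol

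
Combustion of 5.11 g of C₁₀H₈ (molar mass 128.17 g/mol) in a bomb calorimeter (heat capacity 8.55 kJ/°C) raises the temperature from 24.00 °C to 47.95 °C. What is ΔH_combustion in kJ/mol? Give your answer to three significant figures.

ΔH = -5140 kJ/mol

ΔT = 47.95 − 24.00 = 23.95 °C
q_cal = C_cal × ΔT = 8.55 × 23.95 = 204.7725 kJ
n = 5.11 / 128.17 = 0.03987 mol
q_rxn = −q_cal = -204.7725 kJ
ΔH = -204.7725 / 0.03987 = -5136 kJ/mol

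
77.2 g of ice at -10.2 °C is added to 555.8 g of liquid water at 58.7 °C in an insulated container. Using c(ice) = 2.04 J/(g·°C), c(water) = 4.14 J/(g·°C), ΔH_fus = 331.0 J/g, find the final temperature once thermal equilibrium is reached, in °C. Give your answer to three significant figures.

Heat to bring ice to 0 °C and melt it: q₁ = 77.2×2.04×10.2 + 77.2×331.0 = 27160 J
Heat the water can supply cooling to 0 °C: 555.8×4.14×58.7 = 135069 J > q₁, so all ice melts.
Energy balance: 555.8×4.14×(58.7 − T) = 27160 + 77.2×4.14×(T − 0)
2301.012(58.7 − T) = 27160 + 319.608 T
135069 − 27160 = 2620.620 T
T = 107909 / 2620.620 = 41.18 °C

T_f = 41.2 °C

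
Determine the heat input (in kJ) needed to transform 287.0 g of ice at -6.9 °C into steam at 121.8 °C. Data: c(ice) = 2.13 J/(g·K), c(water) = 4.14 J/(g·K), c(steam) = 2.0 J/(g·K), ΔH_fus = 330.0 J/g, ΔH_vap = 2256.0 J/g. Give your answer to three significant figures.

q1 (heat ice -6.9→0.0 °C): 287.0 × 2.13 × 6.9 = 4218 J
q2 (melt at 0 °C): 287.0 × 330.0 = 94710 J
q3 (heat water 0.0→100.0 °C): 287.0 × 4.14 × 100.0 = 118818 J
q4 (vaporize at 100 °C): 287.0 × 2256.0 = 647472 J
q5 (heat steam 100.0→121.8 °C): 287.0 × 2.0 × 21.8 = 12513 J
Total: 4218 + 94710 + 118818 + 647472 + 12513 = 877731 J = 878 kJ

q = 878 kJ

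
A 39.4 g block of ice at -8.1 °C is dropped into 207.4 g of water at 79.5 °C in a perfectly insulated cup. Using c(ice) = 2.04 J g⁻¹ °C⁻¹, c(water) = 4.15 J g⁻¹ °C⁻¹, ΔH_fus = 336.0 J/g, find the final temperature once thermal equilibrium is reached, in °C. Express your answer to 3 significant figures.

T_f = 53.2 °C

Heat to bring ice to 0 °C and melt it: q₁ = 39.4×2.04×8.1 + 39.4×336.0 = 13889 J
Heat the water can supply cooling to 0 °C: 207.4×4.15×79.5 = 68426.4 J > q₁, so all ice melts.
Energy balance: 207.4×4.15×(79.5 − T) = 13889 + 39.4×4.15×(T − 0)
860.71(79.5 − T) = 13889 + 163.51 T
68426.4 − 13889 = 1024.22 T
T = 54537.4 / 1024.22 = 53.248 °C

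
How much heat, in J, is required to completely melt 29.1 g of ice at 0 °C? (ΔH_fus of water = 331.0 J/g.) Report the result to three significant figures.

q = m × ΔH_fus = 29.1 × 331.0 = 9632 J

q = 9630 J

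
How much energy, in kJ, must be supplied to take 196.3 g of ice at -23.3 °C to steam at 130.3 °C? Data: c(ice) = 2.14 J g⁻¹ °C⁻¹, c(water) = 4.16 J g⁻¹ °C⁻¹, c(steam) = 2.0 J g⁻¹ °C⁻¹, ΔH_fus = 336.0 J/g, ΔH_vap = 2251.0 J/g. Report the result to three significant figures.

q = 611 kJ

q1 (heat ice -23.3→0.0 °C): 196.3 × 2.14 × 23.3 = 9788 J
q2 (melt at 0 °C): 196.3 × 336.0 = 65957 J
q3 (heat water 0.0→100.0 °C): 196.3 × 4.16 × 100.0 = 81661 J
q4 (vaporize at 100 °C): 196.3 × 2251.0 = 441871 J
q5 (heat steam 100.0→130.3 °C): 196.3 × 2.0 × 30.3 = 11896 J
Total: 9788 + 65957 + 81661 + 441871 + 11896 = 611173 J = 611 kJ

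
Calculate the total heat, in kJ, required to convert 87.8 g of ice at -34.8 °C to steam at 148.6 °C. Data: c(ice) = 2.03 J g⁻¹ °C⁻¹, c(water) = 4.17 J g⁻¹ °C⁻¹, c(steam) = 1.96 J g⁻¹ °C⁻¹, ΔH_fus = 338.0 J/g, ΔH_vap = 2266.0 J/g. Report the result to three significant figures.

q1 (heat ice -34.8→0.0 °C): 87.8 × 2.03 × 34.8 = 6203 J
q2 (melt at 0 °C): 87.8 × 338.0 = 29676 J
q3 (heat water 0.0→100.0 °C): 87.8 × 4.17 × 100.0 = 36613 J
q4 (vaporize at 100 °C): 87.8 × 2266.0 = 198955 J
q5 (heat steam 100.0→148.6 °C): 87.8 × 1.96 × 48.6 = 8363 J
Total: 6203 + 29676 + 36613 + 198955 + 8363 = 279810 J = 280 kJ

q = 280 kJ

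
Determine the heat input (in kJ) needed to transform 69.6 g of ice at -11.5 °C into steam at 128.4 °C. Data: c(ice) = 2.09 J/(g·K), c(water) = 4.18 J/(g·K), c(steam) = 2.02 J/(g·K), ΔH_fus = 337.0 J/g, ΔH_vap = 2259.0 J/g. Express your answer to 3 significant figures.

q = 215 kJ

q1 (heat ice -11.5→0.0 °C): 69.6 × 2.09 × 11.5 = 1673 J
q2 (melt at 0 °C): 69.6 × 337.0 = 23455 J
q3 (heat water 0.0→100.0 °C): 69.6 × 4.18 × 100.0 = 29093 J
q4 (vaporize at 100 °C): 69.6 × 2259.0 = 157226 J
q5 (heat steam 100.0→128.4 °C): 69.6 × 2.02 × 28.4 = 3993 J
Total: 1673 + 23455 + 29093 + 157226 + 3993 = 215440 J = 215 kJ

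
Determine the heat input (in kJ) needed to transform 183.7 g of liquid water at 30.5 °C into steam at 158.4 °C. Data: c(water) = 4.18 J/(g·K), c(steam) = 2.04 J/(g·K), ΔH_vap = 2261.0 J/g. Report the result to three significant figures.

q = 491 kJ

q1 (heat water 30.5→100.0 °C): 183.7 × 4.18 × 69.5 = 53367 J
q2 (vaporize at 100 °C): 183.7 × 2261.0 = 415346 J
q3 (heat steam 100.0→158.4 °C): 183.7 × 2.04 × 58.4 = 21885 J
Total: 53367 + 415346 + 21885 = 490598 J = 491 kJ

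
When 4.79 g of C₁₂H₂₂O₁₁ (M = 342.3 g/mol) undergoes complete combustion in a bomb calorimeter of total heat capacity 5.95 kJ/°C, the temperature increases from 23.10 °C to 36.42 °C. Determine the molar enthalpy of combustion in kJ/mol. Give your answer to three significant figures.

ΔT = 36.42 − 23.10 = 13.32 °C
q_cal = C_cal × ΔT = 5.95 × 13.32 = 79.254 kJ
n = 4.79 / 342.3 = 0.013994 mol
q_rxn = −q_cal = -79.254 kJ
ΔH = -79.254 / 0.013994 = -5663 kJ/mol

ΔH = -5660 kJ/mol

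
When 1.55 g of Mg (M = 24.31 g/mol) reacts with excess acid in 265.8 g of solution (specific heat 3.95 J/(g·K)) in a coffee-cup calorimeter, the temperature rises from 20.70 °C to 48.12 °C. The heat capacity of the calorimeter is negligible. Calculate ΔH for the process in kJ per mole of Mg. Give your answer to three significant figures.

ΔH = -452 kJ/mol

|ΔT| = |48.12 − 20.70| = 27.42 °C
|q_surr| = (265.8 × 3.95) × 27.42 = 1049.91 × 27.42 = 28790 J
n(Mg) = 1.55 / 24.31 = 0.06376 mol
Temperature rose, so q_rxn = −|q_surr| = -28.79 kJ
ΔH = q_rxn / n = -451.5 kJ/mol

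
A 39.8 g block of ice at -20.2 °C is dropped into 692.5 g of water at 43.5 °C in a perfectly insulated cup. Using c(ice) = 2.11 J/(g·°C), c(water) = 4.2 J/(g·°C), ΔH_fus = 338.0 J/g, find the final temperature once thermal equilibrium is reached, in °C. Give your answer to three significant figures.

T_f = 36.2 °C

Heat to bring ice to 0 °C and melt it: q₁ = 39.8×2.11×20.2 + 39.8×338.0 = 15149 J
Heat the water can supply cooling to 0 °C: 692.5×4.2×43.5 = 126520 J > q₁, so all ice melts.
Energy balance: 692.5×4.2×(43.5 − T) = 15149 + 39.8×4.2×(T − 0)
2908.5(43.5 − T) = 15149 + 167.16 T
126520 − 15149 = 3075.66 T
T = 111371 / 3075.66 = 36.21 °C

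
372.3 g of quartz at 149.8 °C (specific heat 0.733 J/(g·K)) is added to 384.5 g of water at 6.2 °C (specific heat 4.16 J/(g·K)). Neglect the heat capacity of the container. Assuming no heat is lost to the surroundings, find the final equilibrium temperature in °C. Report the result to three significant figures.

T_f = 27.1 °C

Heat lost by quartz = heat gained by water.
(372.3)(0.733)(149.8 − T) = (384.5)(4.16)(T − 6.2)
272.8959 (149.8 − T) = 1599.52 (T − 6.2)
40880 − 272.8959 T = 1599.52 T − 9917.0
50797.0 = 1872.4159 T
T = 27.13 °C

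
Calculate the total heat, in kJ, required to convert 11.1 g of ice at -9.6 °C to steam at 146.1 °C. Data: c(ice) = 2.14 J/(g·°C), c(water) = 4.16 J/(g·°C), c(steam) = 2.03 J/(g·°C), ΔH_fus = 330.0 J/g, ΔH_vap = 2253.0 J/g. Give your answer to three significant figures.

q1 (heat ice -9.6→0.0 °C): 11.1 × 2.14 × 9.6 = 228 J
q2 (melt at 0 °C): 11.1 × 330.0 = 3663 J
q3 (heat water 0.0→100.0 °C): 11.1 × 4.16 × 100.0 = 4618 J
q4 (vaporize at 100 °C): 11.1 × 2253.0 = 25008 J
q5 (heat steam 100.0→146.1 °C): 11.1 × 2.03 × 46.1 = 1039 J
Total: 228 + 3663 + 4618 + 25008 + 1039 = 34556 J = 34.6 kJ

q = 34.6 kJ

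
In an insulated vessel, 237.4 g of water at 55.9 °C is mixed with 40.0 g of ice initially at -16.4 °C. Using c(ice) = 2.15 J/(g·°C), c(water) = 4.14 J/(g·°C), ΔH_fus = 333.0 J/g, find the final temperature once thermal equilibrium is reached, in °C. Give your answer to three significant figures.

Heat to bring ice to 0 °C and melt it: q₁ = 40.0×2.15×16.4 + 40.0×333.0 = 14730 J
Heat the water can supply cooling to 0 °C: 237.4×4.14×55.9 = 54940.5 J > q₁, so all ice melts.
Energy balance: 237.4×4.14×(55.9 − T) = 14730 + 40.0×4.14×(T − 0)
982.836(55.9 − T) = 14730 + 165.6 T
54940.5 − 14730 = 1148.436 T
T = 40210.5 / 1148.436 = 35.01 °C

T_f = 35.0 °C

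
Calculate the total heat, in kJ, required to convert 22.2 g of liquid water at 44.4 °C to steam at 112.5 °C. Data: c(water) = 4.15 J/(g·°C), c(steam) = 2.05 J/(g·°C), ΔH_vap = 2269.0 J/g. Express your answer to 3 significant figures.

q = 56.1 kJ

q1 (heat water 44.4→100.0 °C): 22.2 × 4.15 × 55.6 = 5122 J
q2 (vaporize at 100 °C): 22.2 × 2269.0 = 50372 J
q3 (heat steam 100.0→112.5 °C): 22.2 × 2.05 × 12.5 = 569 J
Total: 5122 + 50372 + 569 = 56063 J = 56.1 kJ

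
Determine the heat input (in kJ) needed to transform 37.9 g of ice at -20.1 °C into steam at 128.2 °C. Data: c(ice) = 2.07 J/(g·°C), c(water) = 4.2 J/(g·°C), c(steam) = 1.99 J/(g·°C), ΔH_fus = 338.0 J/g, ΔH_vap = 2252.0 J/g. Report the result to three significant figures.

q = 118 kJ

q1 (heat ice -20.1→0.0 °C): 37.9 × 2.07 × 20.1 = 1577 J
q2 (melt at 0 °C): 37.9 × 338.0 = 12810 J
q3 (heat water 0.0→100.0 °C): 37.9 × 4.2 × 100.0 = 15918 J
q4 (vaporize at 100 °C): 37.9 × 2252.0 = 85351 J
q5 (heat steam 100.0→128.2 °C): 37.9 × 1.99 × 28.2 = 2127 J
Total: 1577 + 12810 + 15918 + 85351 + 2127 = 117783 J = 118 kJ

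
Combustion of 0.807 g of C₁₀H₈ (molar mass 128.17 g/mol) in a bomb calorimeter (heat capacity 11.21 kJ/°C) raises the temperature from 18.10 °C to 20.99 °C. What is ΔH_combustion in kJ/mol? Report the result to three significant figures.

ΔT = 20.99 − 18.10 = 2.89 °C
q_cal = C_cal × ΔT = 11.21 × 2.89 = 32.3969 kJ
n = 0.807 / 128.17 = 0.006296 mol
q_rxn = −q_cal = -32.3969 kJ
ΔH = -32.3969 / 0.006296 = -5146 kJ/mol

ΔH = -5150 kJ/mol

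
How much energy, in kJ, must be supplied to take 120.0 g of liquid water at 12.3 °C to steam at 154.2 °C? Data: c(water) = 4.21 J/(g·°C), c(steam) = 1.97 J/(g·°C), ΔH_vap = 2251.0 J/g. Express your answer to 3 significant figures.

q = 327 kJ

q1 (heat water 12.3→100.0 °C): 120.0 × 4.21 × 87.7 = 44306 J
q2 (vaporize at 100 °C): 120.0 × 2251.0 = 270120 J
q3 (heat steam 100.0→154.2 °C): 120.0 × 1.97 × 54.2 = 12813 J
Total: 44306 + 270120 + 12813 = 327239 J = 327 kJ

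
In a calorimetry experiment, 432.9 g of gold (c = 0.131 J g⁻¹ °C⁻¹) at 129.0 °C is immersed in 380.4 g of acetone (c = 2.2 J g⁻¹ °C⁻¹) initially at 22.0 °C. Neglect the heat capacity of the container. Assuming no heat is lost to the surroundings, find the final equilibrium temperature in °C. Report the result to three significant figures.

Heat lost by gold = heat gained by acetone.
(432.9)(0.131)(129.0 − T) = (380.4)(2.2)(T − 22.0)
56.7099 (129.0 − T) = 836.88 (T − 22.0)
7315.6 − 56.7099 T = 836.88 T − 18411
25726.6 = 893.5899 T
T = 28.79 °C

T_f = 28.8 °C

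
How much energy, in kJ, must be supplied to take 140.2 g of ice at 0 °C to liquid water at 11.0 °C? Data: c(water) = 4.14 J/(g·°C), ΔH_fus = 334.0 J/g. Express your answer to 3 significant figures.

q = 53.2 kJ

q1 (melt at 0 °C): 140.2 × 334.0 = 46827 J
q2 (heat water 0.0→11.0 °C): 140.2 × 4.14 × 11.0 = 6385 J
Total: 46827 + 6385 = 53212 J = 53.2 kJ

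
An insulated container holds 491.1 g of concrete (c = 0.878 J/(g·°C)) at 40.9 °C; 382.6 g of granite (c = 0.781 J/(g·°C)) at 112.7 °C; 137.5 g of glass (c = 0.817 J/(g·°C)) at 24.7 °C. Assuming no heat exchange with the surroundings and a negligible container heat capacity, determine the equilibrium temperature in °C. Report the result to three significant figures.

T_f = 64.2 °C

Σ mᵢcᵢ(T − Tᵢ) = 0  ⇒  T = Σ mᵢcᵢTᵢ / Σ mᵢcᵢ
Σ mᵢcᵢ = 491.1×0.878 + 382.6×0.781 + 137.5×0.817 = 842.3339
Σ mᵢcᵢTᵢ = 431.1858×40.9 + 298.8106×112.7 + 112.3375×24.7 = 54086
T = 54086 / 842.3339 = 64.21 °C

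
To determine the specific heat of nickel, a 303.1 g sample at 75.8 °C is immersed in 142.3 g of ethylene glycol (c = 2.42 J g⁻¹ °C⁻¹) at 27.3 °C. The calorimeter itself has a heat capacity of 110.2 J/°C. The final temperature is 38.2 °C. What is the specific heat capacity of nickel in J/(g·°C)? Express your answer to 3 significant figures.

q_gained = (142.3 × 2.42 + 110.2) × (38.2 − 27.3) = 4955 J
q_lost = 303.1 × c × (75.8 − 38.2) = 11396.56 c
Set equal: c = 4955 / 11396.56 = 0.435 J/(g·°C)

c = 0.435 J/(g·°C)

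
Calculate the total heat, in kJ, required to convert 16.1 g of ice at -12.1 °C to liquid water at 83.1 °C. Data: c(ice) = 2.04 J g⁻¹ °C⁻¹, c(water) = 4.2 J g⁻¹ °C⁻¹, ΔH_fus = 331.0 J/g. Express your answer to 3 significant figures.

q = 11.3 kJ

q1 (heat ice -12.1→0.0 °C): 16.1 × 2.04 × 12.1 = 397 J
q2 (melt at 0 °C): 16.1 × 331.0 = 5329 J
q3 (heat water 0.0→83.1 °C): 16.1 × 4.2 × 83.1 = 5619 J
Total: 397 + 5329 + 5619 = 11345 J = 11.3 kJ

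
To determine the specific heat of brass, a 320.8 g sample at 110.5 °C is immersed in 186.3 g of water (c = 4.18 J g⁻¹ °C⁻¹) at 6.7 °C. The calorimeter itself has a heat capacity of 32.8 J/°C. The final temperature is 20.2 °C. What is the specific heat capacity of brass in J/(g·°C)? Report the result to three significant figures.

c = 0.378 J/(g·°C)

q_gained = (186.3 × 4.18 + 32.8) × (20.2 − 6.7) = 10960 J
q_lost = 320.8 × c × (110.5 − 20.2) = 28968.24 c
Set equal: c = 10960 / 28968.24 = 0.378 J/(g·°C)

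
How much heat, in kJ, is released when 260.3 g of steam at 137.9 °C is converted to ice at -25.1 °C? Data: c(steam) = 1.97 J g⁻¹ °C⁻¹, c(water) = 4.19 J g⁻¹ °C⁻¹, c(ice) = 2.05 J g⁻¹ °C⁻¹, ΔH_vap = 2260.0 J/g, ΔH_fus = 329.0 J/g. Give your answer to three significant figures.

q = 816 kJ

q1 (cool steam 137.9→100 °C): 260.3 × 1.97 × 37.9 = 19435 J
q2 (condense at 100 °C): 260.3 × 2260.0 = 588278 J
q3 (cool water 100→0 °C): 260.3 × 4.19 × 100.0 = 109066 J
q4 (freeze at 0 °C): 260.3 × 329.0 = 85639 J
q5 (cool ice 0→-25.1 °C): 260.3 × 2.05 × 25.1 = 13394 J
Total: 19435 + 588278 + 109066 + 85639 + 13394 = 815812 J = 816 kJ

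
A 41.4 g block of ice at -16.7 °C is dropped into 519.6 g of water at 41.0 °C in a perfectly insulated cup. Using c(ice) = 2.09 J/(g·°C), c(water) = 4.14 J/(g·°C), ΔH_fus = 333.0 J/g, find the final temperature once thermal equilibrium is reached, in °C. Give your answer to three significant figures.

T_f = 31.4 °C

Heat to bring ice to 0 °C and melt it: q₁ = 41.4×2.09×16.7 + 41.4×333.0 = 15231 J
Heat the water can supply cooling to 0 °C: 519.6×4.14×41.0 = 88196.9 J > q₁, so all ice melts.
Energy balance: 519.6×4.14×(41.0 − T) = 15231 + 41.4×4.14×(T − 0)
2151.144(41.0 − T) = 15231 + 171.396 T
88196.9 − 15231 = 2322.540 T
T = 72965.9 / 2322.540 = 31.42 °C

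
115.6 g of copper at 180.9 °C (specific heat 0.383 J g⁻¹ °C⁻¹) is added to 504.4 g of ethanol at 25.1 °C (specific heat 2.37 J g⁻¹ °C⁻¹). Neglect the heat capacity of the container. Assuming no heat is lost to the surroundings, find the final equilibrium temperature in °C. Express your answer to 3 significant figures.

T_f = 30.7 °C

Heat lost by copper = heat gained by ethanol.
(115.6)(0.383)(180.9 − T) = (504.4)(2.37)(T − 25.1)
44.2748 (180.9 − T) = 1195.428 (T − 25.1)
8009.3 − 44.2748 T = 1195.428 T − 30005
38014.3 = 1239.7028 T
T = 30.66 °C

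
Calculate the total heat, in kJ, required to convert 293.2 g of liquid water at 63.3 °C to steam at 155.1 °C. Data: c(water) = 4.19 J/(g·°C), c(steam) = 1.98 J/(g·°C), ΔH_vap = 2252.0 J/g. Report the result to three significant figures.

q1 (heat water 63.3→100.0 °C): 293.2 × 4.19 × 36.7 = 45086 J
q2 (vaporize at 100 °C): 293.2 × 2252.0 = 660286 J
q3 (heat steam 100.0→155.1 °C): 293.2 × 1.98 × 55.1 = 31988 J
Total: 45086 + 660286 + 31988 = 737360 J = 737 kJ

q = 737 kJ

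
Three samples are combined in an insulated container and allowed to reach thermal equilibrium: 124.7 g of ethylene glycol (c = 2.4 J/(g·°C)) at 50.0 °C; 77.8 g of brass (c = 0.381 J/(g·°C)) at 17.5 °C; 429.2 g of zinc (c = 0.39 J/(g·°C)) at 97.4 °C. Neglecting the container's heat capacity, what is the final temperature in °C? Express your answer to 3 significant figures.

Σ mᵢcᵢ(T − Tᵢ) = 0  ⇒  T = Σ mᵢcᵢTᵢ / Σ mᵢcᵢ
Σ mᵢcᵢ = 124.7×2.4 + 77.8×0.381 + 429.2×0.39 = 496.3098
Σ mᵢcᵢTᵢ = 299.28×50.0 + 29.6418×17.5 + 167.388×97.4 = 31786
T = 31786 / 496.3098 = 64.04 °C

T_f = 64.0 °C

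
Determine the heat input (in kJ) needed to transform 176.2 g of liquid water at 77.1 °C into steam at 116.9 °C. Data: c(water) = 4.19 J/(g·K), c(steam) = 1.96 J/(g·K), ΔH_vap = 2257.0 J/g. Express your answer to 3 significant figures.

q1 (heat water 77.1→100.0 °C): 176.2 × 4.19 × 22.9 = 16907 J
q2 (vaporize at 100 °C): 176.2 × 2257.0 = 397683 J
q3 (heat steam 100.0→116.9 °C): 176.2 × 1.96 × 16.9 = 5836 J
Total: 16907 + 397683 + 5836 = 420426 J = 420 kJ

q = 420 kJ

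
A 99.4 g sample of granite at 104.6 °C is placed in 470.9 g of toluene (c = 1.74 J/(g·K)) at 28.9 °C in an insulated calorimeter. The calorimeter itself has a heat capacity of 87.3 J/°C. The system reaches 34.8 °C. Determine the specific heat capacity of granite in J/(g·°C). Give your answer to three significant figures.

c = 0.771 J/(g·°C)

q_gained = (470.9 × 1.74 + 87.3) × (34.8 − 28.9) = 5349 J
q_lost = 99.4 × c × (104.6 − 34.8) = 6938.12 c
Set equal: c = 5349 / 6938.12 = 0.771 J/(g·°C)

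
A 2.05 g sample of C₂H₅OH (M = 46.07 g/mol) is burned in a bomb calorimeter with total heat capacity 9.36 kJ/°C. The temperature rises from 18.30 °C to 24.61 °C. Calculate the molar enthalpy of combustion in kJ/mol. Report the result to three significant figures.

ΔH = -1330 kJ/mol

ΔT = 24.61 − 18.30 = 6.31 °C
q_cal = C_cal × ΔT = 9.36 × 6.31 = 59.0616 kJ
n = 2.05 / 46.07 = 0.04450 mol
q_rxn = −q_cal = -59.0616 kJ
ΔH = -59.0616 / 0.04450 = -1327 kJ/mol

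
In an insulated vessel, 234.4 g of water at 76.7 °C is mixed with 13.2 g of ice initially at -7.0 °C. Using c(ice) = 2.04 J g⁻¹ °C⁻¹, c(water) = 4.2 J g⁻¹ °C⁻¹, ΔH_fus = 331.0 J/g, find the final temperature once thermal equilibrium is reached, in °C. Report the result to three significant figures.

Heat to bring ice to 0 °C and melt it: q₁ = 13.2×2.04×7.0 + 13.2×331.0 = 4557.7 J
Heat the water can supply cooling to 0 °C: 234.4×4.2×76.7 = 75509.6 J > q₁, so all ice melts.
Energy balance: 234.4×4.2×(76.7 − T) = 4557.7 + 13.2×4.2×(T − 0)
984.48(76.7 − T) = 4557.7 + 55.44 T
75509.6 − 4557.7 = 1039.92 T
T = 70951.9 / 1039.92 = 68.23 °C

T_f = 68.2 °C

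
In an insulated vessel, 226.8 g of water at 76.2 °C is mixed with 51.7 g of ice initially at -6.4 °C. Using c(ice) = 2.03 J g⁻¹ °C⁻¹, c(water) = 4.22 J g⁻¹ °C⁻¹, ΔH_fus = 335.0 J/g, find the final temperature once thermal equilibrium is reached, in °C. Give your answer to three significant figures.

T_f = 46.7 °C

Heat to bring ice to 0 °C and melt it: q₁ = 51.7×2.03×6.4 + 51.7×335.0 = 17991 J
Heat the water can supply cooling to 0 °C: 226.8×4.22×76.2 = 72930.7 J > q₁, so all ice melts.
Energy balance: 226.8×4.22×(76.2 − T) = 17991 + 51.7×4.22×(T − 0)
957.096(76.2 − T) = 17991 + 218.174 T
72930.7 − 17991 = 1175.270 T
T = 54939.7 / 1175.270 = 46.746 °C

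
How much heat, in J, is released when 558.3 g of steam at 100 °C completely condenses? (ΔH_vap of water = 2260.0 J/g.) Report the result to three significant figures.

q = m × ΔH_vap = 558.3 × 2260.0 = 1262000 J

q = 1260000 J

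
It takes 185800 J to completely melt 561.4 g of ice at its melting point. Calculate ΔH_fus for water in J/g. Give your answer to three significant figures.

ΔH_fus = q / m = 185800 / 561.4 = 331 J/g

ΔH_fus = 331 J/g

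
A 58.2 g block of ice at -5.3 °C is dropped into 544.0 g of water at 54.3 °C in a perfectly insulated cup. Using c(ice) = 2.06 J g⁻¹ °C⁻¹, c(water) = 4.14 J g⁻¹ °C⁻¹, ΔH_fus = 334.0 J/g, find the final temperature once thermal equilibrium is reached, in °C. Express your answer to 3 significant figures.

Heat to bring ice to 0 °C and melt it: q₁ = 58.2×2.06×5.3 + 58.2×334.0 = 20074 J
Heat the water can supply cooling to 0 °C: 544.0×4.14×54.3 = 122292 J > q₁, so all ice melts.
Energy balance: 544.0×4.14×(54.3 − T) = 20074 + 58.2×4.14×(T − 0)
2252.16(54.3 − T) = 20074 + 240.948 T
122292 − 20074 = 2493.108 T
T = 102218 / 2493.108 = 41.00 °C

T_f = 41.0 °C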